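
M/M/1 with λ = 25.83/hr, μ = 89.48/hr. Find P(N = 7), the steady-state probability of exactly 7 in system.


ρ = 25.83/89.48 = 0.2887
P_n = (1−ρ)·ρ^n = (1 − 0.2887)·0.2887^7 = 0.7113·0.0001670 = 0.0001188

Final: 0.0001188


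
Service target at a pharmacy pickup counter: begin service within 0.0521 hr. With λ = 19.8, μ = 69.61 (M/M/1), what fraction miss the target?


ρ = 19.8/69.61 = 0.2844
P(Wq > t) = ρ·e^{−(μ−λ)t} = 0.2844·e^{−2.5951}
= 0.2844·0.074638 = 0.021230

Final: 0.021230


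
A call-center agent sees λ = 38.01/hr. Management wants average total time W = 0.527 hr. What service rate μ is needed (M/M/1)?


W = 1/(μ−λ) ⇒ μ − λ = 1/W = 1/0.527 = 1.8975
μ = λ + 1/W = 38.01 + 1.8975 = 39.9075 per hr

Final: 39.9075 /hr


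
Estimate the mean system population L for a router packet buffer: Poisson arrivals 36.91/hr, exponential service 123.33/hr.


ρ = λ/μ = 36.91/123.33 = 0.2993
L = ρ/(1−ρ) = 0.2993/(1 − 0.2993) = 0.2993/0.7007 = 0.4271

Final: 0.4271


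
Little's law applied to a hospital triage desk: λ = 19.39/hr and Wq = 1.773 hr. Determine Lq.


Lq = λWq = 19.39·1.773 = 34.3785

Final: 34.3785


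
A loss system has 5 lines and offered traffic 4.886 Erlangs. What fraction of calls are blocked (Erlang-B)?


B(c,a) = (a^c/c!) / Σ_{k=0}^{c} a^k/k!
a^5/5! = 23.205240
Σ terms (k=0..5): 1.00000 + 4.88600 + 11.93650 + 19.44058 + 23.74666 + 23.20524 = 84.214979
B = 23.205240/84.214979 = 0.275548

Final: 0.275548


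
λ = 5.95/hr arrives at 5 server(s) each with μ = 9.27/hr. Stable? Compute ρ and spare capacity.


Total capacity cμ = 5·9.27 = 46.35/hr
ρ = λ/(cμ) = 5.95/46.35 = 0.1284
Stable ⇔ ρ < 1: YES
Spare capacity = cμ − λ = 46.35 − 5.95 = 40.40/hr

Final: ρ = 0.1284; stable; margin = 40.40/hr


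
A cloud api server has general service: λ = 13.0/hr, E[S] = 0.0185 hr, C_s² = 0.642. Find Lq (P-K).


ρ = λ·E[S] = 13.0·0.0185 = 0.2405
Lq = ρ²(1+C_s²)/(2(1−ρ)) = 0.05784·(1+0.642)/(2·0.7595)
= 0.05784·1.6420/1.5190 = 0.06252

Final: 0.06252


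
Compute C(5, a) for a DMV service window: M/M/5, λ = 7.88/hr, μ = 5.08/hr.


a = λ/μ = 1.5512; ρ = a/5 = 0.3102
P₀ = 0.211593 (from M/M/c formula)
C(c,a) = [a^c/(c!(1−ρ))]·P₀ = [8.98075/(120·0.6898)]·0.211593
= 0.10850·0.211593 = 0.022958

Final: 0.022958


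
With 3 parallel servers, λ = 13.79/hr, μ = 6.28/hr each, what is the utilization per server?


ρ = λ/(cμ) = 13.79/(3·6.28) = 13.79/18.84 = 0.7320

Final: 0.7320


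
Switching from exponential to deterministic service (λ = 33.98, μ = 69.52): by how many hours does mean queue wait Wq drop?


ρ = 33.98/69.52 = 0.4888
Wq(M/M/1) = ρ/(μ−λ) = 0.4888/35.54 = 0.01375 hr
Wq(M/D/1) = ρ/(2(μ−λ)) = 0.006876 hr
Savings = 0.01375 − 0.006876 = 0.006876 hr

Final: 0.006876 hr


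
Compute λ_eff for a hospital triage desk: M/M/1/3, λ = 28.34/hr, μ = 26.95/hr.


ρ = 1.0516; P_K = (1−ρ)ρ^3/(1−ρ^4) = 0.269163
λ_eff = λ(1 − P_K) = 28.34·(1 − 0.269163) = 28.34·0.730837 = 20.7119 /hr

Final: 20.7119 /hr


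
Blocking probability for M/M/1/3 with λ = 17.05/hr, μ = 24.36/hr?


ρ = λ/μ = 17.05/24.36 = 0.6999
P_K = (1−ρ)ρ^K/(1−ρ^(K+1)) = (0.3001·0.342879)/(1 − 0.239987)
= 0.102892/0.760013 = 0.135382

Final: 0.135382


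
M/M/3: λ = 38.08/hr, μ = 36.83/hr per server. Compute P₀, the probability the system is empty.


a = λ/μ = 38.08/36.83 = 1.0339; ρ = a/c = 0.3446
Σ_{k=0}^{2} a^k/k! (terms k=0..2) = 1.00000 + 1.03394 + 0.53452 = 2.56846
Tail: a^3/(3!(1−ρ)) = 1.10531/(6·0.6554) = 0.28110
P₀ = 1/(2.56846 + 0.28110) = 1/2.84955 = 0.350932

Final: 0.350932


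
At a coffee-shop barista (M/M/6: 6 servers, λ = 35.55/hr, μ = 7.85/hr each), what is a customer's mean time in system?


a = 4.5287; ρ = 0.7548; P₀ = 0.008809
Lq = P₀·a^c·ρ/(c!(1−ρ)²) = 1.32470
Wq = Lq/λ = 1.32470/35.55 = 0.03726 hr
W = Wq + 1/μ = 0.03726 + 0.12739 = 0.16465 hr

Final: 0.16465 hr


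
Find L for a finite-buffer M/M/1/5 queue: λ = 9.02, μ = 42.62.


ρ = 9.02/42.62 = 0.2116
L = ρ[1 − (K+1)ρ^K + Kρ^(K+1)] / [(1−ρ)(1−ρ^(K+1))]
Numerator: 0.2116·(1 − 6·0.0004246 + 5·0.00008986) = 0.211194
Denominator: (0.7884)·(0.999910) = 0.788291
L = 0.211194/0.788291 = 0.2679

Final: 0.2679


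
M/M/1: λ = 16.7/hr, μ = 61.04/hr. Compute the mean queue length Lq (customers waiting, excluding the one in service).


ρ = 16.7/61.04 = 0.2736
Lq = ρ²/(1−ρ) = 0.07485/0.7264 = 0.1030

Final: 0.1030


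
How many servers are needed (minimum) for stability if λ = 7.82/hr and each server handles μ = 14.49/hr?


Stability requires cμ > λ ⇔ c > λ/μ.
λ/μ = 7.82/14.49 = 0.5397
Minimum integer c = ⌊0.5397⌋ + 1 = 1
Check: 1·14.49 = 14.49 > 7.82, while 0·14.49 = 0.00 ≤ 7.82

Final: 1 servers


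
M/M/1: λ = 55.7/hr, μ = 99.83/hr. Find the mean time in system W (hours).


W = 1/(μ−λ) = 1/(99.83 − 55.7) = 1/44.13 = 0.02266 hr

Final: 0.02266 hr


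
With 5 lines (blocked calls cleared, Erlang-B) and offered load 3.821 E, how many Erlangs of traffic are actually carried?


B(5,3.821) = 0.183008 (Erlang-B)
Carried load = a(1 − B) = 3.821·(1 − 0.183008) = 3.821·0.816992 = 3.1217 E

Final: 3.1217 Erlangs


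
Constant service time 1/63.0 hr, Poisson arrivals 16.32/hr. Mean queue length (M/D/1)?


ρ = 16.32/63.0 = 0.2590
M/D/1: Lq = ρ²/(2(1−ρ)) = 0.06711/(2·0.7410) = 0.04528

Final: 0.04528


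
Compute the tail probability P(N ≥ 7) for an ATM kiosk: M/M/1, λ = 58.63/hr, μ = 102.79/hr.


ρ = 58.63/102.79 = 0.5704
P(N ≥ n) = ρ^n = 0.5704^7 = 0.019642

Final: 0.019642


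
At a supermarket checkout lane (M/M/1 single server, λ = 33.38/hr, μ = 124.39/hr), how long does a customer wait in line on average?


ρ = 33.38/124.39 = 0.2683
Wq = ρ/(μ−λ) = 0.2683/(124.39 − 33.38) = 0.2683/91.01 = 0.002949 hr

Final: 0.002949 hr


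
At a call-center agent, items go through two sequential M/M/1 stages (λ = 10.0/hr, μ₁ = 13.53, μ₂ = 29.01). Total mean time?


Each node sees arrival rate λ = 10.0/hr (tandem ⇒ throughput preserved).
W₁ = 1/(μ₁−λ) = 1/(13.53−10.0) = 0.28329 hr
W₂ = 1/(μ₂−λ) = 1/(29.01−10.0) = 0.05260 hr
W_total = W₁ + W₂ = 0.28329 + 0.05260 = 0.33589 hr

Final: 0.33589 hr


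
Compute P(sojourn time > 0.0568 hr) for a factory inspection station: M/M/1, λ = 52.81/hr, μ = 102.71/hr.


W ~ Exponential(μ−λ) for M/M/1.
μ − λ = 102.71 − 52.81 = 49.9000
P(W > t) = e^{−(μ−λ)t} = e^{−2.8343} = 0.058758

Final: 0.058758


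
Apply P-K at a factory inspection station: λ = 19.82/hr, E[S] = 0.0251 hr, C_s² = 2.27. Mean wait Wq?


ρ = λ·E[S] = 19.82·0.0251 = 0.4975
E[S²] = E[S]²(1+C_s²) = 0.0251²·(1+2.27) = 0.002060
Wq = λ·E[S²]/(2(1−ρ)) = 19.82·0.002060/(2·0.5025) = 0.04063 hr

Final: 0.04063 hr


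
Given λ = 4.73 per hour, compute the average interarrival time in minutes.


Mean interarrival time = 1/λ = 1/4.73 hour = 0.21142 hour
In minutes: 0.21142 × 60 = 12.6850 min

Final: 12.6850 min


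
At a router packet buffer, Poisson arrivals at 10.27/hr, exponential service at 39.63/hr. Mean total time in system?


W = 1/(μ−λ) = 1/(39.63 − 10.27) = 1/29.36 = 0.03406 hr

Final: 0.03406 hr


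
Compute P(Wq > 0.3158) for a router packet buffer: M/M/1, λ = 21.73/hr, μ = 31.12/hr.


ρ = 21.73/31.12 = 0.6983
P(Wq > t) = ρ·e^{−(μ−λ)t} = 0.6983·e^{−2.9654}
= 0.6983·0.051542 = 0.035990

Final: 0.035990


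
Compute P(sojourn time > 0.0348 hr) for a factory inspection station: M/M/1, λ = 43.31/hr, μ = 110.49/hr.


W ~ Exponential(μ−λ) for M/M/1.
μ − λ = 110.49 − 43.31 = 67.1800
P(W > t) = e^{−(μ−λ)t} = e^{−2.3379} = 0.096534

Final: 0.096534


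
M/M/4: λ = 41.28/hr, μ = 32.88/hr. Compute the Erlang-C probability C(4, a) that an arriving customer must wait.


a = λ/μ = 1.2555; ρ = a/4 = 0.3139
P₀ = 0.283747 (from M/M/c formula)
C(c,a) = [a^c/(c!(1−ρ))]·P₀ = [2.48446/(24·0.6861)]·0.283747
= 0.15087·0.283747 = 0.042810

Final: 0.042810


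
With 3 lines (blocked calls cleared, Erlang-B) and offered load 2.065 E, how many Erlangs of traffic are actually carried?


B(3,2.065) = 0.220205 (Erlang-B)
Carried load = a(1 − B) = 2.065·(1 − 0.220205) = 2.065·0.779795 = 1.6103 E

Final: 1.6103 Erlangs


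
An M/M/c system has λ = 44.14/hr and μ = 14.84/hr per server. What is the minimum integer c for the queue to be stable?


Stability requires cμ > λ ⇔ c > λ/μ.
λ/μ = 44.14/14.84 = 2.9744
Minimum integer c = ⌊2.9744⌋ + 1 = 3
Check: 3·14.84 = 44.52 > 44.14, while 2·14.84 = 29.68 ≤ 44.14

Final: 3 servers


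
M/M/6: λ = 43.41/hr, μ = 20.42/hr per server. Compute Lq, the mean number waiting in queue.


a = λ/μ = 2.1259; ρ = a/6 = 0.3543
P₀ = 0.119075
Lq = P₀·a^c·ρ / (c!·(1−ρ)²) = 0.119075·92.30055·0.3543/(720·0.41692)
= 0.01297

Final: 0.01297


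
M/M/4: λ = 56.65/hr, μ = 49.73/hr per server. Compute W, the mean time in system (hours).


a = 1.1392; ρ = 0.2848; P₀ = 0.319238
Lq = P₀·a^c·ρ/(c!(1−ρ)²) = 0.01247
Wq = Lq/λ = 0.01247/56.65 = 0.0002201 hr
W = Wq + 1/μ = 0.0002201 + 0.02011 = 0.02033 hr

Final: 0.02033 hr


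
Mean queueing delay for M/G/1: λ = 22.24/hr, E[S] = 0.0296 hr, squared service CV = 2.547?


ρ = λ·E[S] = 22.24·0.0296 = 0.6583
E[S²] = E[S]²(1+C_s²) = 0.0296²·(1+2.547) = 0.003108
Wq = λ·E[S²]/(2(1−ρ)) = 22.24·0.003108/(2·0.3417) = 0.10114 hr

Final: 0.10114 hr


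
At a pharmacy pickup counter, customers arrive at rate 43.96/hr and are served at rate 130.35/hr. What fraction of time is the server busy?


ρ = λ/μ = 43.96/130.35 = 0.3372

Final: 0.3372


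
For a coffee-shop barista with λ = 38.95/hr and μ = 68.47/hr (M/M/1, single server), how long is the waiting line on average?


ρ = 38.95/68.47 = 0.5689
Lq = ρ²/(1−ρ) = 0.3236/0.4311 = 0.7506

Final: 0.7506


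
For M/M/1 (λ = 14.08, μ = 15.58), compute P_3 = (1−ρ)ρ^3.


ρ = 14.08/15.58 = 0.9037
P_n = (1−ρ)·ρ^n = (1 − 0.9037)·0.9037^3 = 0.09628·0.738084 = 0.071061

Final: 0.071061


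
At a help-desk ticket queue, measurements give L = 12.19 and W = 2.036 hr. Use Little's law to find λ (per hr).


λ = L/W = 12.19/2.036 = 5.9872 /hr

Final: 5.9872 /hr


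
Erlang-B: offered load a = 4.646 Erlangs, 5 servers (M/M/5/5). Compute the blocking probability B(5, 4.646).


B(c,a) = (a^c/c!) / Σ_{k=0}^{c} a^k/k!
a^5/5! = 18.039096
Σ terms (k=0..5): 1.00000 + 4.64600 + 10.79266 + 16.71423 + 19.41358 + 18.03910 = 70.605562
B = 18.039096/70.605562 = 0.255491

Final: 0.255491


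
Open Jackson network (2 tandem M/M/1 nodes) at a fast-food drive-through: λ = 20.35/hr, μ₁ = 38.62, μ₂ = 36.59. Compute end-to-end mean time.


Each node sees arrival rate λ = 20.35/hr (tandem ⇒ throughput preserved).
W₁ = 1/(μ₁−λ) = 1/(38.62−20.35) = 0.05473 hr
W₂ = 1/(μ₂−λ) = 1/(36.59−20.35) = 0.06158 hr
W_total = W₁ + W₂ = 0.05473 + 0.06158 = 0.11631 hr

Final: 0.11631 hr


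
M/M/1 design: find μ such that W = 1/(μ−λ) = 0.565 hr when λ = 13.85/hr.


W = 1/(μ−λ) ⇒ μ − λ = 1/W = 1/0.565 = 1.7699
μ = λ + 1/W = 13.85 + 1.7699 = 15.6199 per hr

Final: 15.6199 /hr


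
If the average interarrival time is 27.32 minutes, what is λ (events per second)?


λ = 1/(interarrival time) in consistent units.
1 second = 0.0166667 min, so λ = 0.0166667/27.32 = 0.0006101 per second

Final: 0.0006101 /sec


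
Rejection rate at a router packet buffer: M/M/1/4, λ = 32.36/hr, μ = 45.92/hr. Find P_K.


ρ = λ/μ = 32.36/45.92 = 0.7047
P_K = (1−ρ)ρ^K/(1−ρ^(K+1)) = (0.2953·0.246619)/(1 − 0.173793)
= 0.072826/0.826207 = 0.088145

Final: 0.088145


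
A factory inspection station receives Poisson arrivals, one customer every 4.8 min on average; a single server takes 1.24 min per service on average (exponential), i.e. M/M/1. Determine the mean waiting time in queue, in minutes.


λ = 60/4.8 = 12.5000 /hr
μ = 60/1.24 = 48.3871 /hr
ρ = λ/μ = 12.5000/48.3871 = 0.2583
Wq = ρ/(μ−λ) = 0.2583/(48.3871−12.5000) = 0.007199 hr
In minutes: 0.007199·60 = 0.4319 min

Final: 0.4319 min


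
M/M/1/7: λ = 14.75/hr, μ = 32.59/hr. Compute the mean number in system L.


ρ = 14.75/32.59 = 0.4526
L = ρ[1 − (K+1)ρ^K + Kρ^(K+1)] / [(1−ρ)(1−ρ^(K+1))]
Numerator: 0.4526·(1 − 8·0.003890 + 7·0.001761) = 0.444086
Denominator: (0.5474)·(0.998239) = 0.546443
L = 0.444086/0.546443 = 0.8127

Final: 0.8127


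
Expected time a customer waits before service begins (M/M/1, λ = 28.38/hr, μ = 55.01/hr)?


ρ = 28.38/55.01 = 0.5159
Wq = ρ/(μ−λ) = 0.5159/(55.01 − 28.38) = 0.5159/26.63 = 0.01937 hr

Final: 0.01937 hr


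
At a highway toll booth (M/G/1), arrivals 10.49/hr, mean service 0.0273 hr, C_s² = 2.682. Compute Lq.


ρ = λ·E[S] = 10.49·0.0273 = 0.2864
Lq = ρ²(1+C_s²)/(2(1−ρ)) = 0.08201·(1+2.682)/(2·0.7136)
= 0.08201·3.6820/1.4272 = 0.21157

Final: 0.21157


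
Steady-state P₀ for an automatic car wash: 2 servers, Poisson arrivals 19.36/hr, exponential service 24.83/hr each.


a = λ/μ = 19.36/24.83 = 0.7797; ρ = a/c = 0.3899
Σ_{k=0}^{1} a^k/k! (terms k=0..1) = 1.00000 + 0.77970 = 1.77970
Tail: a^2/(2!(1−ρ)) = 0.60794/(2·0.6101) = 0.49819
P₀ = 1/(1.77970 + 0.49819) = 1/2.27789 = 0.439003

Final: 0.439003


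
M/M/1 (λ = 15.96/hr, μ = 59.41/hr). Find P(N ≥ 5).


ρ = 15.96/59.41 = 0.2686
P(N ≥ n) = ρ^n = 0.2686^5 = 0.001399

Final: 0.001399


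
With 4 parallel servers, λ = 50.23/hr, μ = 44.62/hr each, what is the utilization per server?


ρ = λ/(cμ) = 50.23/(4·44.62) = 50.23/178.48 = 0.2814

Final: 0.2814


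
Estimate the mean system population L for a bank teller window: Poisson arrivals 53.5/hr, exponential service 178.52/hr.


ρ = λ/μ = 53.5/178.52 = 0.2997
L = ρ/(1−ρ) = 0.2997/(1 − 0.2997) = 0.2997/0.7003 = 0.4279

Final: 0.4279


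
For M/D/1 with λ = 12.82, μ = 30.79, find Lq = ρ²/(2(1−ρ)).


ρ = 12.82/30.79 = 0.4164
M/D/1: Lq = ρ²/(2(1−ρ)) = 0.1734/(2·0.5836) = 0.14852

Final: 0.14852


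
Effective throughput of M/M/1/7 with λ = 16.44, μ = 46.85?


ρ = 0.3509; P_K = (1−ρ)ρ^7/(1−ρ^8) = 0.0004254
λ_eff = λ(1 − P_K) = 16.44·(1 − 0.0004254) = 16.44·0.999575 = 16.4330 /hr

Final: 16.4330 /hr


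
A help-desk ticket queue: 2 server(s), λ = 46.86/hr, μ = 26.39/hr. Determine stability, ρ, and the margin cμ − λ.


Total capacity cμ = 2·26.39 = 52.78/hr
ρ = λ/(cμ) = 46.86/52.78 = 0.8878
Stable ⇔ ρ < 1: YES
Spare capacity = cμ − λ = 52.78 − 46.86 = 5.92/hr

Final: ρ = 0.8878; stable; margin = 5.92/hr


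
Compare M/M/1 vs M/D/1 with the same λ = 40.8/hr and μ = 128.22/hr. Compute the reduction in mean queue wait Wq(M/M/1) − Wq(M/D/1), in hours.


ρ = 40.8/128.22 = 0.3182
Wq(M/M/1) = ρ/(μ−λ) = 0.3182/87.42 = 0.003640 hr
Wq(M/D/1) = ρ/(2(μ−λ)) = 0.001820 hr
Savings = 0.003640 − 0.001820 = 0.001820 hr

Final: 0.001820 hr


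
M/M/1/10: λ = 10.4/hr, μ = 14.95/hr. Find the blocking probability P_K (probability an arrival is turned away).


ρ = λ/μ = 10.4/14.95 = 0.6957
P_K = (1−ρ)ρ^K/(1−ρ^(K+1)) = (0.3043·0.026541)/(1 − 0.018463)
= 0.008078/0.981537 = 0.008230

Final: 0.008230


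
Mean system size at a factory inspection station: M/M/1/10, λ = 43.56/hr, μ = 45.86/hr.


ρ = 43.56/45.86 = 0.9498
L = ρ[1 − (K+1)ρ^K + Kρ^(K+1)] / [(1−ρ)(1−ρ^(K+1))]
Numerator: 0.9498·(1 − 11·0.597776 + 10·0.567796) = 0.097287
Denominator: (0.05015)·(0.432204) = 0.021676
L = 0.097287/0.021676 = 4.4882

Final: 4.4882


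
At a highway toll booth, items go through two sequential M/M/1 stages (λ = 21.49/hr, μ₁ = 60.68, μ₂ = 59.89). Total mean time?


Each node sees arrival rate λ = 21.49/hr (tandem ⇒ throughput preserved).
W₁ = 1/(μ₁−λ) = 1/(60.68−21.49) = 0.02552 hr
W₂ = 1/(μ₂−λ) = 1/(59.89−21.49) = 0.02604 hr
W_total = W₁ + W₂ = 0.02552 + 0.02604 = 0.05156 hr

Final: 0.05156 hr


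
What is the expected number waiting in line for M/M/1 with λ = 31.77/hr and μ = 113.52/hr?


ρ = 31.77/113.52 = 0.2799
Lq = ρ²/(1−ρ) = 0.07832/0.7201 = 0.1088

Final: 0.1088


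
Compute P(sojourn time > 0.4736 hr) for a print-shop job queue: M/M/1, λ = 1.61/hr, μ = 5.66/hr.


W ~ Exponential(μ−λ) for M/M/1.
μ − λ = 5.66 − 1.61 = 4.0500
P(W > t) = e^{−(μ−λ)t} = e^{−1.9181} = 0.146889

Final: 0.146889


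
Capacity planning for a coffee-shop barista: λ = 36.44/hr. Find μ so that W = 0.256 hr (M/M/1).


W = 1/(μ−λ) ⇒ μ − λ = 1/W = 1/0.256 = 3.9062
μ = λ + 1/W = 36.44 + 3.9062 = 40.3462 per hr

Final: 40.3462 /hr


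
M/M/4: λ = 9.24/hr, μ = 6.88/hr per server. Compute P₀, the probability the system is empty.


a = λ/μ = 9.24/6.88 = 1.3430; ρ = a/c = 0.3358
Σ_{k=0}^{3} a^k/k! (terms k=0..3) = 1.00000 + 1.34302 + 0.90186 + 0.40374 = 3.64862
Tail: a^4/(4!(1−ρ)) = 3.25338/(24·0.6642) = 0.20408
P₀ = 1/(3.64862 + 0.20408) = 1/3.85269 = 0.259559

Final: 0.259559


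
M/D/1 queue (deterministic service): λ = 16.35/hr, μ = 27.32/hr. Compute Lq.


ρ = 16.35/27.32 = 0.5985
M/D/1: Lq = ρ²/(2(1−ρ)) = 0.3582/(2·0.4015) = 0.44598

Final: 0.44598


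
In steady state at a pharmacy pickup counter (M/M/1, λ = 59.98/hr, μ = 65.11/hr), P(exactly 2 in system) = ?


ρ = 59.98/65.11 = 0.9212
P_n = (1−ρ)·ρ^n = (1 − 0.9212)·0.9212^2 = 0.07879·0.848628 = 0.066863

Final: 0.066863


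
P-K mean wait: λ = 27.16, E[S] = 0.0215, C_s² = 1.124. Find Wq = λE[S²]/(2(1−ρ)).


ρ = λ·E[S] = 27.16·0.0215 = 0.5839
E[S²] = E[S]²(1+C_s²) = 0.0215²·(1+1.124) = 0.0009818
Wq = λ·E[S²]/(2(1−ρ)) = 27.16·0.0009818/(2·0.4161) = 0.03205 hr

Final: 0.03205 hr


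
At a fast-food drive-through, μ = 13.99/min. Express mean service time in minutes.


Mean service time = 1/μ = 1/13.99 minute = 0.07148 minute
In minutes: 0.07148 × 1 = 0.07148 min

Final: 0.07148 min


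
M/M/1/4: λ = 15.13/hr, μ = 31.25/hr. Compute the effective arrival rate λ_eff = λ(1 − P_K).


ρ = 0.4842; P_K = (1−ρ)ρ^4/(1−ρ^5) = 0.029119
λ_eff = λ(1 − P_K) = 15.13·(1 − 0.029119) = 15.13·0.970881 = 14.6894 /hr

Final: 14.6894 /hr


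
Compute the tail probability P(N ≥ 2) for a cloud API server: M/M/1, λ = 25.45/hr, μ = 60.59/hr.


ρ = 25.45/60.59 = 0.4200
P(N ≥ n) = ρ^n = 0.4200^2 = 0.176431

Final: 0.176431


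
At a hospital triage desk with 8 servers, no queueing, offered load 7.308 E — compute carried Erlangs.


B(8,7.308) = 0.196501 (Erlang-B)
Carried load = a(1 − B) = 7.308·(1 − 0.196501) = 7.308·0.803499 = 5.8720 E

Final: 5.8720 Erlangs


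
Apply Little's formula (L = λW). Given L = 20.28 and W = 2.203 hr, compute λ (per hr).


λ = L/W = 20.28/2.203 = 9.2056 /hr

Final: 9.2056 /hr


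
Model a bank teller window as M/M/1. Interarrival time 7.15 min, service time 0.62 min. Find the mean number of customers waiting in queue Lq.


λ = 60/7.15 = 8.3916 /hr
μ = 60/0.62 = 96.7742 /hr
ρ = λ/μ = 8.3916/96.7742 = 0.08671
Lq = ρ²/(1−ρ) = 0.007519/0.9133 = 0.008233

Final: 0.008233


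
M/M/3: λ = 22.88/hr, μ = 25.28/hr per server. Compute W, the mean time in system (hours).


a = 0.9051; ρ = 0.3017; P₀ = 0.401352
Lq = P₀·a^c·ρ/(c!(1−ρ)²) = 0.03068
Wq = Lq/λ = 0.03068/22.88 = 0.001341 hr
W = Wq + 1/μ = 0.001341 + 0.03956 = 0.04090 hr

Final: 0.04090 hr


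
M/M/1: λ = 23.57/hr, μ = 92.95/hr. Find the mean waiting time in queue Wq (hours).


ρ = 23.57/92.95 = 0.2536
Wq = ρ/(μ−λ) = 0.2536/(92.95 − 23.57) = 0.2536/69.38 = 0.003655 hr

Final: 0.003655 hr


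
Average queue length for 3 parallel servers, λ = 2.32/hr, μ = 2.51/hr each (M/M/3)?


a = λ/μ = 0.9243; ρ = a/3 = 0.3081
P₀ = 0.393439
Lq = P₀·a^c·ρ / (c!·(1−ρ)²) = 0.393439·0.78966·0.3081/(6·0.47872)
= 0.03333

Final: 0.03333


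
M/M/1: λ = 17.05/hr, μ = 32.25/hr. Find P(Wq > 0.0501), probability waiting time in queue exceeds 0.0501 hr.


ρ = 17.05/32.25 = 0.5287
P(Wq > t) = ρ·e^{−(μ−λ)t} = 0.5287·e^{−0.7615}
= 0.5287·0.466956 = 0.246871

Final: 0.246871


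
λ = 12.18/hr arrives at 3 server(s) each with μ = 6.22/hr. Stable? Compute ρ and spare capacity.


Total capacity cμ = 3·6.22 = 18.66/hr
ρ = λ/(cμ) = 12.18/18.66 = 0.6527
Stable ⇔ ρ < 1: YES
Spare capacity = cμ − λ = 18.66 − 12.18 = 6.48/hr

Final: ρ = 0.6527; stable; margin = 6.48/hr


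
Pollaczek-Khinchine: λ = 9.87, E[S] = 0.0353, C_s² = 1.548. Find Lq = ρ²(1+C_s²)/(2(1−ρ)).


ρ = λ·E[S] = 9.87·0.0353 = 0.3484
Lq = ρ²(1+C_s²)/(2(1−ρ)) = 0.1214·(1+1.548)/(2·0.6516)
= 0.1214·2.5480/1.3032 = 0.23734

Final: 0.23734


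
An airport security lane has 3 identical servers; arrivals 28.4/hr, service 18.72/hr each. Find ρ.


ρ = λ/(cμ) = 28.4/(3·18.72) = 28.4/56.16 = 0.5057

Final: 0.5057


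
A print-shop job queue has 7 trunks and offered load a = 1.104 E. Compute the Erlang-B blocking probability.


B(c,a) = (a^c/c!) / Σ_{k=0}^{c} a^k/k!
a^7/7! = 0.0003966
Σ terms (k=0..7): 1.00000 + 1.10400 + 0.60941 + 0.22426 + 0.06190 + 0.01367 + 0.002515 + 0.0003966 = 3.016144
B = 0.0003966/3.016144 = 0.0001315

Final: 0.0001315


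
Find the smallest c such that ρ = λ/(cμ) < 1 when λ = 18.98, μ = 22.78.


Stability requires cμ > λ ⇔ c > λ/μ.
λ/μ = 18.98/22.78 = 0.8332
Minimum integer c = ⌊0.8332⌋ + 1 = 1
Check: 1·22.78 = 22.78 > 18.98, while 0·22.78 = 0.00 ≤ 18.98

Final: 1 servers


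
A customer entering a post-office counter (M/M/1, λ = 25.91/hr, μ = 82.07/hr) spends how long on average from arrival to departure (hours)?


W = 1/(μ−λ) = 1/(82.07 − 25.91) = 1/56.16 = 0.01781 hr

Final: 0.01781 hr


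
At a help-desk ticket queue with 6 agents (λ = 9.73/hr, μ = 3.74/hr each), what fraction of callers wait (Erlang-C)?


a = λ/μ = 2.6016; ρ = a/6 = 0.4336
P₀ = 0.073623 (from M/M/c formula)
C(c,a) = [a^c/(c!(1−ρ))]·P₀ = [310.06120/(720·0.5664)]·0.073623
= 0.76031·0.073623 = 0.055976

Final: 0.055976


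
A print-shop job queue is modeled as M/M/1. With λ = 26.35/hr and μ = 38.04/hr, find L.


ρ = λ/μ = 26.35/38.04 = 0.6927
L = ρ/(1−ρ) = 0.6927/(1 − 0.6927) = 0.6927/0.3073 = 2.2541

Final: 2.2541


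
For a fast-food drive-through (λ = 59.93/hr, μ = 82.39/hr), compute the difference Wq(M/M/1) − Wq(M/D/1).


ρ = 59.93/82.39 = 0.7274
Wq(M/M/1) = ρ/(μ−λ) = 0.7274/22.46 = 0.03239 hr
Wq(M/D/1) = ρ/(2(μ−λ)) = 0.01619 hr
Savings = 0.03239 − 0.01619 = 0.01619 hr

Final: 0.01619 hr


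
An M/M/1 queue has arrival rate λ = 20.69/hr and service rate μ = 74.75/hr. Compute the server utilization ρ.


ρ = λ/μ = 20.69/74.75 = 0.2768

Final: 0.2768


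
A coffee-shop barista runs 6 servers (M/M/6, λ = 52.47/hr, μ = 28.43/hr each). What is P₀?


a = λ/μ = 52.47/28.43 = 1.8456; ρ = a/c = 0.3076
Σ_{k=0}^{5} a^k/k! (terms k=0..5) = 1.00000 + 1.84559 + 1.70309 + 1.04773 + 0.48342 + 0.17844 = 6.25827
Tail: a^6/(6!(1−ρ)) = 39.51893/(720·0.6924) = 0.07927
P₀ = 1/(6.25827 + 0.07927) = 1/6.33754 = 0.157790

Final: 0.157790


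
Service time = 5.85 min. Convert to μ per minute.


μ = 1/(service time) in consistent units.
1 minute = 1 min, so μ = 1/5.85 = 0.1709 per minute

Final: 0.1709 /min


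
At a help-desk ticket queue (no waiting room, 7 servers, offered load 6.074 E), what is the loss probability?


B(c,a) = (a^c/c!) / Σ_{k=0}^{c} a^k/k!
a^7/7! = 60.519172
Σ terms (k=0..7): 1.00000 + 6.07400 + 18.44674 + 37.34850 + 56.71369 + 68.89579 + 69.74551 + 60.51917 = 318.743393
B = 60.519172/318.743393 = 0.189868

Final: 0.189868


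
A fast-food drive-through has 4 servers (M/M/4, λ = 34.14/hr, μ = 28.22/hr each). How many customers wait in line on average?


a = λ/μ = 1.2098; ρ = a/4 = 0.3024
P₀ = 0.297211
Lq = P₀·a^c·ρ / (c!·(1−ρ)²) = 0.297211·2.14203·0.3024/(24·0.48658)
= 0.01649

Final: 0.01649


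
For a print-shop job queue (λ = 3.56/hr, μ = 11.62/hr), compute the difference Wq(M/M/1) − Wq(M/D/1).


ρ = 3.56/11.62 = 0.3064
Wq(M/M/1) = ρ/(μ−λ) = 0.3064/8.06 = 0.03801 hr
Wq(M/D/1) = ρ/(2(μ−λ)) = 0.01901 hr
Savings = 0.03801 − 0.01901 = 0.01901 hr

Final: 0.01901 hr


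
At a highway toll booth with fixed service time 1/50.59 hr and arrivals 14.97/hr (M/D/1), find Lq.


ρ = 14.97/50.59 = 0.2959
M/D/1: Lq = ρ²/(2(1−ρ)) = 0.08756/(2·0.7041) = 0.06218

Final: 0.06218


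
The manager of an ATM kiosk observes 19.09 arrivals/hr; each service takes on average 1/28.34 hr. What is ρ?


ρ = λ/μ = 19.09/28.34 = 0.6736

Final: 0.6736


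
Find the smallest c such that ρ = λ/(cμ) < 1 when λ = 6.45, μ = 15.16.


Stability requires cμ > λ ⇔ c > λ/μ.
λ/μ = 6.45/15.16 = 0.4255
Minimum integer c = ⌊0.4255⌋ + 1 = 1
Check: 1·15.16 = 15.16 > 6.45, while 0·15.16 = 0.00 ≤ 6.45

Final: 1 servers


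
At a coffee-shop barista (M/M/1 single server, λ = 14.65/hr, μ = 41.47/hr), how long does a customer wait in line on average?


ρ = 14.65/41.47 = 0.3533
Wq = ρ/(μ−λ) = 0.3533/(41.47 − 14.65) = 0.3533/26.82 = 0.01317 hr

Final: 0.01317 hr


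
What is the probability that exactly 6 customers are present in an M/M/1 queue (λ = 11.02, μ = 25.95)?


ρ = 11.02/25.95 = 0.4247
P_n = (1−ρ)·ρ^n = (1 − 0.4247)·0.4247^6 = 0.5753·0.005865 = 0.003374

Final: 0.003374


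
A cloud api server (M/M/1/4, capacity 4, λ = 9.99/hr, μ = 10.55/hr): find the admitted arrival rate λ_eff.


ρ = 0.9469; P_K = (1−ρ)ρ^4/(1−ρ^5) = 0.178799
λ_eff = λ(1 − P_K) = 9.99·(1 − 0.178799) = 9.99·0.821201 = 8.2038 /hr

Final: 8.2038 /hr


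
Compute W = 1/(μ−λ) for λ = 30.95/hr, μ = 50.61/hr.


W = 1/(μ−λ) = 1/(50.61 − 30.95) = 1/19.66 = 0.05086 hr

Final: 0.05086 hr


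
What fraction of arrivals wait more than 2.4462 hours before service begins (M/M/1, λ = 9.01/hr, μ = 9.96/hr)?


ρ = 9.01/9.96 = 0.9046
P(Wq > t) = ρ·e^{−(μ−λ)t} = 0.9046·e^{−2.3239}
= 0.9046·0.097892 = 0.088555

Final: 0.088555


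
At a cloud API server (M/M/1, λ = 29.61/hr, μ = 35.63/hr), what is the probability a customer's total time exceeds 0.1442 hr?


W ~ Exponential(μ−λ) for M/M/1.
μ − λ = 35.63 − 29.61 = 6.0200
P(W > t) = e^{−(μ−λ)t} = e^{−0.8681} = 0.419755

Final: 0.419755


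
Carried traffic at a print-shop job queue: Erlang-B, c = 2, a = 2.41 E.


B(2,2.41) = 0.459935 (Erlang-B)
Carried load = a(1 − B) = 2.41·(1 − 0.459935) = 2.41·0.540065 = 1.3016 E

Final: 1.3016 Erlangs


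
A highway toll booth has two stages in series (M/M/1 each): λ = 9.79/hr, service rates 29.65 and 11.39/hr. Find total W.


Each node sees arrival rate λ = 9.79/hr (tandem ⇒ throughput preserved).
W₁ = 1/(μ₁−λ) = 1/(29.65−9.79) = 0.05035 hr
W₂ = 1/(μ₂−λ) = 1/(11.39−9.79) = 0.62500 hr
W_total = W₁ + W₂ = 0.05035 + 0.62500 = 0.67535 hr

Final: 0.67535 hr


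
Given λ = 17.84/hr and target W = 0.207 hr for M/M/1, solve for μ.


W = 1/(μ−λ) ⇒ μ − λ = 1/W = 1/0.207 = 4.8309
μ = λ + 1/W = 17.84 + 4.8309 = 22.6709 per hr

Final: 22.6709 /hr


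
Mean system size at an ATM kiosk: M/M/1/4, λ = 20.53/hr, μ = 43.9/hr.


ρ = 20.53/43.9 = 0.4677
L = ρ[1 − (K+1)ρ^K + Kρ^(K+1)] / [(1−ρ)(1−ρ^(K+1))]
Numerator: 0.4677·(1 − 5·0.047830 + 4·0.022368) = 0.397656
Denominator: (0.5323)·(0.977632) = 0.520439
L = 0.397656/0.520439 = 0.7641

Final: 0.7641


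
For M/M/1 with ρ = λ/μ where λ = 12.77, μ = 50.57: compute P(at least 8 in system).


ρ = 12.77/50.57 = 0.2525
P(N ≥ n) = ρ^n = 0.2525^8 = 0.00001653

Final: 0.00001653


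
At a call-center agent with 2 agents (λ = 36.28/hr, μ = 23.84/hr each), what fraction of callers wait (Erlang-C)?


a = λ/μ = 1.5218; ρ = a/2 = 0.7609
P₀ = 0.135779 (from M/M/c formula)
C(c,a) = [a^c/(c!(1−ρ))]·P₀ = [2.31591/(2·0.2391)]·0.135779
= 4.84310·0.135779 = 0.657591

Final: 0.657591


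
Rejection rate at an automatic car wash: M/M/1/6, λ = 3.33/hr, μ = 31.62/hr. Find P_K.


ρ = λ/μ = 3.33/31.62 = 0.1053
P_K = (1−ρ)ρ^K/(1−ρ^(K+1)) = (0.8947·0.000001364)/(1 − 0.0000001437)
= 0.000001221/1.000000 = 0.000001221

Final: 0.000001221


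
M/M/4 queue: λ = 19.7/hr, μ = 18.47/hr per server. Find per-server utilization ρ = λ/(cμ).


ρ = λ/(cμ) = 19.7/(4·18.47) = 19.7/73.88 = 0.2666

Final: 0.2666


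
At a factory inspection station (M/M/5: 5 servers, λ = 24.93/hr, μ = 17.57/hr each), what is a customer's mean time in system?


a = 1.4189; ρ = 0.2838; P₀ = 0.241696
Lq = P₀·a^c·ρ/(c!(1−ρ)²) = 0.006408
Wq = Lq/λ = 0.006408/24.93 = 0.0002570 hr
W = Wq + 1/μ = 0.0002570 + 0.05692 = 0.05717 hr

Final: 0.05717 hr


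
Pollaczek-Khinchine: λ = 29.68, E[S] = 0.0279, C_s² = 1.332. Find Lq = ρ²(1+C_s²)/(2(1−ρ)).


ρ = λ·E[S] = 29.68·0.0279 = 0.8281
Lq = ρ²(1+C_s²)/(2(1−ρ)) = 0.6857·(1+1.332)/(2·0.1719)
= 0.6857·2.3320/0.3439 = 4.65038

Final: 4.65038


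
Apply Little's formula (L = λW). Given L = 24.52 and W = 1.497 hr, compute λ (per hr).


λ = L/W = 24.52/1.497 = 16.3794 /hr

Final: 16.3794 /hr


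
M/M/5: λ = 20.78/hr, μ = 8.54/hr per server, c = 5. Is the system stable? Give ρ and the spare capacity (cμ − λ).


Total capacity cμ = 5·8.54 = 42.70/hr
ρ = λ/(cμ) = 20.78/42.70 = 0.4867
Stable ⇔ ρ < 1: YES
Spare capacity = cμ − λ = 42.70 − 20.78 = 21.92/hr

Final: ρ = 0.4867; stable; margin = 21.92/hr


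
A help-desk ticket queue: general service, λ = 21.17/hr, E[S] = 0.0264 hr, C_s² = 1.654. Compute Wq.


ρ = λ·E[S] = 21.17·0.0264 = 0.5589
E[S²] = E[S]²(1+C_s²) = 0.0264²·(1+1.654) = 0.001850
Wq = λ·E[S²]/(2(1−ρ)) = 21.17·0.001850/(2·0.4411) = 0.04439 hr

Final: 0.04439 hr


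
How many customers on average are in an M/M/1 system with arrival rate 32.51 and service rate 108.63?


ρ = λ/μ = 32.51/108.63 = 0.2993
L = ρ/(1−ρ) = 0.2993/(1 − 0.2993) = 0.2993/0.7007 = 0.4271

Final: 0.4271


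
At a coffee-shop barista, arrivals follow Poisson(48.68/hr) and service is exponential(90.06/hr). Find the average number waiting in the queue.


ρ = 48.68/90.06 = 0.5405
Lq = ρ²/(1−ρ) = 0.2922/0.4595 = 0.6359

Final: 0.6359


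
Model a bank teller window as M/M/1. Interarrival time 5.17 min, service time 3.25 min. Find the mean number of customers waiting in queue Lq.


λ = 60/5.17 = 11.6054 /hr
μ = 60/3.25 = 18.4615 /hr
ρ = λ/μ = 11.6054/18.4615 = 0.6286
Lq = ρ²/(1−ρ) = 0.3952/0.3714 = 1.0641

Final: 1.0641


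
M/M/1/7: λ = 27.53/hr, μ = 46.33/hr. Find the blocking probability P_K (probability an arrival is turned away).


ρ = λ/μ = 27.53/46.33 = 0.5942
P_K = (1−ρ)ρ^K/(1−ρ^(K+1)) = (0.4058·0.026158)/(1 − 0.015544)
= 0.010615/0.984456 = 0.010782

Final: 0.010782


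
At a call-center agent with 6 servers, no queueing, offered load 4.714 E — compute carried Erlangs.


B(6,4.714) = 0.170290 (Erlang-B)
Carried load = a(1 − B) = 4.714·(1 − 0.170290) = 4.714·0.829710 = 3.9113 E

Final: 3.9113 Erlangs


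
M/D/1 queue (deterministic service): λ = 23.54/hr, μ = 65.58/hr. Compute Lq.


ρ = 23.54/65.58 = 0.3590
M/D/1: Lq = ρ²/(2(1−ρ)) = 0.1288/(2·0.6410) = 0.10050

Final: 0.10050


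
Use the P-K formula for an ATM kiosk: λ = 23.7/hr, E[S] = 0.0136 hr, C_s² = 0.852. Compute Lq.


ρ = λ·E[S] = 23.7·0.0136 = 0.3223
Lq = ρ²(1+C_s²)/(2(1−ρ)) = 0.1039·(1+0.852)/(2·0.6777)
= 0.1039·1.8520/1.3554 = 0.14196

Final: 0.14196


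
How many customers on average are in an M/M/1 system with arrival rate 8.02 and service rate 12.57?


ρ = λ/μ = 8.02/12.57 = 0.6380
L = ρ/(1−ρ) = 0.6380/(1 − 0.6380) = 0.6380/0.3620 = 1.7626

Final: 1.7626


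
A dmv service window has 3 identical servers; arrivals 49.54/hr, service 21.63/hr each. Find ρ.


ρ = λ/(cμ) = 49.54/(3·21.63) = 49.54/64.89 = 0.7634

Final: 0.7634


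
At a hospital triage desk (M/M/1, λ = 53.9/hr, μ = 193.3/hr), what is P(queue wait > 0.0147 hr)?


ρ = 53.9/193.3 = 0.2788
P(Wq > t) = ρ·e^{−(μ−λ)t} = 0.2788·e^{−2.0492}
= 0.2788·0.128841 = 0.035926

Final: 0.035926


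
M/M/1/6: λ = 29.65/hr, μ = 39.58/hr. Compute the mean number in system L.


ρ = 29.65/39.58 = 0.7491
L = ρ[1 − (K+1)ρ^K + Kρ^(K+1)] / [(1−ρ)(1−ρ^(K+1))]
Numerator: 0.7491·(1 − 7·0.176723 + 6·0.132386) = 0.417448
Denominator: (0.2509)·(0.867614) = 0.217671
L = 0.417448/0.217671 = 1.9178

Final: 1.9178


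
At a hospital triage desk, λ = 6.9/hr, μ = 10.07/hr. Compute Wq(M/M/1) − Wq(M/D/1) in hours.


ρ = 6.9/10.07 = 0.6852
Wq(M/M/1) = ρ/(μ−λ) = 0.6852/3.17 = 0.21615 hr
Wq(M/D/1) = ρ/(2(μ−λ)) = 0.10808 hr
Savings = 0.21615 − 0.10808 = 0.10808 hr

Final: 0.10808 hr


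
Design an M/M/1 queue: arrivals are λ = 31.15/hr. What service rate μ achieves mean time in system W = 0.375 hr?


W = 1/(μ−λ) ⇒ μ − λ = 1/W = 1/0.375 = 2.6667
μ = λ + 1/W = 31.15 + 2.6667 = 33.8167 per hr

Final: 33.8167 /hr


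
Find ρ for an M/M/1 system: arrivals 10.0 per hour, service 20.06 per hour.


ρ = λ/μ = 10.0/20.06 = 0.4985

Final: 0.4985


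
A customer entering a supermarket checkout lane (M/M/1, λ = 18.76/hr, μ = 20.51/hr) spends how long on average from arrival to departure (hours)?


W = 1/(μ−λ) = 1/(20.51 − 18.76) = 1/1.75 = 0.5714 hr

Final: 0.5714 hr


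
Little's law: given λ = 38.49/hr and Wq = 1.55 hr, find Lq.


Lq = λWq = 38.49·1.55 = 59.6595

Final: 59.6595


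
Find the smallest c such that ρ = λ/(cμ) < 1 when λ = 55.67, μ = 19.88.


Stability requires cμ > λ ⇔ c > λ/μ.
λ/μ = 55.67/19.88 = 2.8003
Minimum integer c = ⌊2.8003⌋ + 1 = 3
Check: 3·19.88 = 59.64 > 55.67, while 2·19.88 = 39.76 ≤ 55.67

Final: 3 servers


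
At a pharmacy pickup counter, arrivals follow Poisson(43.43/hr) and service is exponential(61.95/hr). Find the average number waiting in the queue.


ρ = 43.43/61.95 = 0.7010
Lq = ρ²/(1−ρ) = 0.4915/0.2990 = 1.6440

Final: 1.6440


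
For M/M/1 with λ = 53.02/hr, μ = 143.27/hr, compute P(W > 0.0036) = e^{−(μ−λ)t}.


W ~ Exponential(μ−λ) for M/M/1.
μ − λ = 143.27 − 53.02 = 90.2500
P(W > t) = e^{−(μ−λ)t} = e^{−0.3249} = 0.722600

Final: 0.722600


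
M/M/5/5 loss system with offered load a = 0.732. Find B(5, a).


B(c,a) = (a^c/c!) / Σ_{k=0}^{c} a^k/k!
a^5/5! = 0.001751
Σ terms (k=0..5): 1.00000 + 0.73200 + 0.26791 + 0.06537 + 0.01196 + 0.001751 = 2.078997
B = 0.001751/2.078997 = 0.0008424

Final: 0.0008424


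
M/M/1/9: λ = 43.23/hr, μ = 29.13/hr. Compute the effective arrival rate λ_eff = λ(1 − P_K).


ρ = 1.4840; P_K = (1−ρ)ρ^9/(1−ρ^10) = 0.332581
λ_eff = λ(1 − P_K) = 43.23·(1 − 0.332581) = 43.23·0.667419 = 28.8525 /hr

Final: 28.8525 /hr


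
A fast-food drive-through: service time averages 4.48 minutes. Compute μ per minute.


μ = 1/(service time) in consistent units.
1 minute = 1 min, so μ = 1/4.48 = 0.2232 per minute

Final: 0.2232 /min


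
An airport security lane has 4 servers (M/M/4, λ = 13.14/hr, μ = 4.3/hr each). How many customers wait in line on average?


a = λ/μ = 3.0558; ρ = a/4 = 0.7640
P₀ = 0.034635
Lq = P₀·a^c·ρ / (c!·(1−ρ)²) = 0.034635·87.19822·0.7640/(24·0.05572)
= 1.72536

Final: 1.72536


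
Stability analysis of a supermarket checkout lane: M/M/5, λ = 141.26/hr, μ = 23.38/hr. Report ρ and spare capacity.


Total capacity cμ = 5·23.38 = 116.90/hr
ρ = λ/(cμ) = 141.26/116.90 = 1.2084
Stable ⇔ ρ < 1: NO
Spare capacity = cμ − λ = 116.90 − 141.26 = -24.36/hr

Final: ρ = 1.2084; unstable; margin = -24.36/hr


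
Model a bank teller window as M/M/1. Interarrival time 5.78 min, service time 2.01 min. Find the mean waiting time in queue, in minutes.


λ = 60/5.78 = 10.3806 /hr
μ = 60/2.01 = 29.8507 /hr
ρ = λ/μ = 10.3806/29.8507 = 0.3478
Wq = ρ/(μ−λ) = 0.3478/(29.8507−10.3806) = 0.01786 hr
In minutes: 0.01786·60 = 1.072 min

Final: 1.072 min


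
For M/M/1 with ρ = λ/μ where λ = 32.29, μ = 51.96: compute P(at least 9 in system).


ρ = 32.29/51.96 = 0.6214
P(N ≥ n) = ρ^n = 0.6214^9 = 0.013823

Final: 0.013823


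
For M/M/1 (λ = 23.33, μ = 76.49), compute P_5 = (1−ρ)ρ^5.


ρ = 23.33/76.49 = 0.3050
P_n = (1−ρ)·ρ^n = (1 − 0.3050)·0.3050^5 = 0.6950·0.002640 = 0.001835

Final: 0.001835


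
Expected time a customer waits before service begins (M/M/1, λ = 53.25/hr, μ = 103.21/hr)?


ρ = 53.25/103.21 = 0.5159
Wq = ρ/(μ−λ) = 0.5159/(103.21 − 53.25) = 0.5159/49.96 = 0.01033 hr

Final: 0.01033 hr


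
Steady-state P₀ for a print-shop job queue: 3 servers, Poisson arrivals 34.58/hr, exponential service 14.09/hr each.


a = λ/μ = 34.58/14.09 = 2.4542; ρ = a/c = 0.8181
Σ_{k=0}^{2} a^k/k! (terms k=0..2) = 1.00000 + 2.45422 + 3.01160 = 6.46583
Tail: a^3/(3!(1−ρ)) = 14.78230/(6·0.1819) = 13.54243
P₀ = 1/(6.46583 + 13.54243) = 1/20.00826 = 0.049979

Final: 0.049979


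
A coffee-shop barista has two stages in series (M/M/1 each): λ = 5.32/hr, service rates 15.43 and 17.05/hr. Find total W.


Each node sees arrival rate λ = 5.32/hr (tandem ⇒ throughput preserved).
W₁ = 1/(μ₁−λ) = 1/(15.43−5.32) = 0.09891 hr
W₂ = 1/(μ₂−λ) = 1/(17.05−5.32) = 0.08525 hr
W_total = W₁ + W₂ = 0.09891 + 0.08525 = 0.18416 hr

Final: 0.18416 hr


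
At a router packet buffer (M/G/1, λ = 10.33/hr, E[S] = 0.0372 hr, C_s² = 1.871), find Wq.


ρ = λ·E[S] = 10.33·0.0372 = 0.3843
E[S²] = E[S]²(1+C_s²) = 0.0372²·(1+1.871) = 0.003973
Wq = λ·E[S²]/(2(1−ρ)) = 10.33·0.003973/(2·0.6157) = 0.03333 hr

Final: 0.03333 hr


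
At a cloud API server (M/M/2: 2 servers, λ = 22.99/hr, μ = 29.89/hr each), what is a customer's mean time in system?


a = 0.7692; ρ = 0.3846; P₀ = 0.444485
Lq = P₀·a^c·ρ/(c!(1−ρ)²) = 0.13350
Wq = Lq/λ = 0.13350/22.99 = 0.005807 hr
W = Wq + 1/μ = 0.005807 + 0.03346 = 0.03926 hr

Final: 0.03926 hr


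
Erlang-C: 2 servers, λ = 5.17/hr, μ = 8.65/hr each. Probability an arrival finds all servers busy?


a = λ/μ = 0.5977; ρ = a/2 = 0.2988
P₀ = 0.539831 (from M/M/c formula)
C(c,a) = [a^c/(c!(1−ρ))]·P₀ = [0.35723/(2·0.7012)]·0.539831
= 0.25474·0.539831 = 0.137519

Final: 0.137519


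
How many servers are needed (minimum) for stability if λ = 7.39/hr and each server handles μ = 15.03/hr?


Stability requires cμ > λ ⇔ c > λ/μ.
λ/μ = 7.39/15.03 = 0.4917
Minimum integer c = ⌊0.4917⌋ + 1 = 1
Check: 1·15.03 = 15.03 > 7.39, while 0·15.03 = 0.00 ≤ 7.39

Final: 1 servers


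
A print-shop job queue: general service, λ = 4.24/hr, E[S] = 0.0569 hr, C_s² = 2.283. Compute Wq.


ρ = λ·E[S] = 4.24·0.0569 = 0.2413
E[S²] = E[S]²(1+C_s²) = 0.0569²·(1+2.283) = 0.010629
Wq = λ·E[S²]/(2(1−ρ)) = 4.24·0.010629/(2·0.7587) = 0.02970 hr

Final: 0.02970 hr


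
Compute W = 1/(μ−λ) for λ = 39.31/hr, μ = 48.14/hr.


W = 1/(μ−λ) = 1/(48.14 − 39.31) = 1/8.83 = 0.1133 hr

Final: 0.1133 hr


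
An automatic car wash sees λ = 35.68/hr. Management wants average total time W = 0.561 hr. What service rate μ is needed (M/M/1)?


W = 1/(μ−λ) ⇒ μ − λ = 1/W = 1/0.561 = 1.7825
μ = λ + 1/W = 35.68 + 1.7825 = 37.4625 per hr

Final: 37.4625 /hr
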